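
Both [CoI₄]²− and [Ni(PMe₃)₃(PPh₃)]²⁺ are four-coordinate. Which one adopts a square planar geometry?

[Ni(PMe₃)₃(PPh₃)]²⁺

For [CoI₄]²−: Summing ligand charges against the −2 overall charge gives an oxidation state of +2 for cobalt. Group 9 minus oxidation state 2 gives a d⁷ configuration. For a high-spin 3d d⁷ ion with weak-field ligands the small Δₜ gives little square-planar CFSE advantage, so four ligands adopt the sterically favoured tetrahedral geometry. → tetrahedral.
For [Ni(PMe₃)₃(PPh₃)]²⁺: Ligand charges: trimethylphosphine is neutral; triphenylphosphine is neutral. With an overall charge of +2 the nickel centre must be in the +2 oxidation state. Ni sits in group 10, so the d-electron count is 10 − 2 = 8. Trimethylphosphine and triphenylphosphine are strong-field ligands (high in the spectrochemical series). A 3d d⁸ ion with strong-field ligands gains enough CFSE to favour square planar over tetrahedral. → square planar.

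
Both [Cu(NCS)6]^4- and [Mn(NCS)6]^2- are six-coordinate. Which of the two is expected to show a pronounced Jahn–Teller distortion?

[Cu(NCS)6]^4-: Ligand charges: each isothiocyanate is −1. With an overall charge of −4 the copper centre must be in the +2 oxidation state. Cu sits in group 11, so the d-electron count is 11 − 2 = 9. The t₂g⁶e_g³ configuration has an unevenly filled e_g set; the Jahn–Teller theorem predicts a tetragonal distortion (typically axial elongation) to lift the degeneracy.
[Mn(NCS)6]^2-: Summing ligand charges against the −2 overall charge gives an oxidation state of +4 for manganese. Group 7 minus oxidation state 4 gives a d³ configuration. The d³ configuration leaves the e_g set evenly filled (or empty) — no strong Jahn–Teller driving force.

[Cu(NCS)6]^4-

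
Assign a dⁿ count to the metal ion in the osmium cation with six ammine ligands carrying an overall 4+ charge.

Summing ligand charges against the +4 overall charge gives an oxidation state of +4 for osmium.
Group 8 minus oxidation state 4 gives a d⁴ configuration.

d⁴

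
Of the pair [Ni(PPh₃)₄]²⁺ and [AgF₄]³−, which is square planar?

[Ni(PPh₃)₄]²⁺

For [Ni(PPh₃)₄]²⁺: Summing ligand charges against the +2 overall charge gives an oxidation state of +2 for nickel. Group 10 minus oxidation state 2 gives a d⁸ configuration. Triphenylphosphine is a strong-field ligand (high in the spectrochemical series). A 3d d⁸ ion with strong-field ligands gains enough CFSE to favour square planar over tetrahedral. → square planar.
For [AgF₄]³−: Summing ligand charges against the −3 overall charge gives an oxidation state of +1 for silver. Group 11 minus oxidation state 1 gives a d¹⁰ configuration. A d¹⁰ ion has no crystal-field stabilisation preference between square planar and tetrahedral, so four ligands adopt the sterically favoured tetrahedral geometry. → tetrahedral.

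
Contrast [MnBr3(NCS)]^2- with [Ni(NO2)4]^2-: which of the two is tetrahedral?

For [MnBr3(NCS)]^2-: Summing ligand charges against the −2 overall charge gives an oxidation state of +2 for manganese. Group 7 minus oxidation state 2 gives a d⁵ configuration. A high-spin d⁵ ion has zero CFSE in either geometry, so four ligands adopt the sterically favoured tetrahedral geometry. → tetrahedral.
For [Ni(NO2)4]^2-: Each nitro (N-bound nitrite) is −1; balancing the −2 overall charge requires Ni(II). Nickel is a group-10 element; Ni(II) is therefore d⁸. Nitro (N-bound nitrite) is a strong-field ligand (high in the spectrochemical series). A 3d d⁸ ion with strong-field ligands gains enough CFSE to favour square planar over tetrahedral. → square planar.

[MnBr3(NCS)]^2-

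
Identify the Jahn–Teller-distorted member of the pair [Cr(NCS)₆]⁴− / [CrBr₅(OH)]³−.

[Cr(NCS)₆]⁴−: Ligand charges: each isothiocyanate is −1. With an overall charge of −4 the chromium centre must be in the +2 oxidation state. Chromium is a group-6 element; Cr(II) is therefore d⁴. Isothiocyanate is a weak-field ligand for a first-row metal, so the complex is high-spin. The t₂g³e_g¹ (high-spin) configuration has an unevenly filled e_g set; the Jahn–Teller theorem predicts a tetragonal distortion (typically axial elongation) to lift the degeneracy.
[CrBr₅(OH)]³−: Summing ligand charges against the −3 overall charge gives an oxidation state of +3 for chromium. Chromium is a group-6 element; Cr(III) is therefore d³. The d³ configuration leaves the e_g set evenly filled (or empty) — no strong Jahn–Teller driving force.

[Cr(NCS)₆]⁴−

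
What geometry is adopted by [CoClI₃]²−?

tetrahedral

Summing ligand charges against the −2 overall charge gives an oxidation state of +2 for cobalt.
Group 9 minus oxidation state 2 gives a d⁷ configuration.
With 4 monodentate ligands the coordination number is 4.
Chloride and iodide are weak-field ligands.
For a high-spin 3d d⁷ ion with weak-field ligands the small Δₜ gives little square-planar CFSE advantage, so four ligands adopt the sterically favoured tetrahedral geometry.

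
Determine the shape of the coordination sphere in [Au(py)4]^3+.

square planar

Ligand charges: pyridine is neutral. With an overall charge of +3 the gold centre must be in the +3 oxidation state.
Gold is a group-11 element; Au(III) is therefore d⁸.
With 4 monodentate ligands the coordination number is 4.
A 5d d⁸ ion has a large crystal-field splitting; square planar leaves the high-energy d_{x²−y²} orbital empty and maximises CFSE.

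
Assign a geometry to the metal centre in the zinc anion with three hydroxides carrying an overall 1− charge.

Each hydroxide is −1; balancing the −1 overall charge requires Zn(II).
Zn sits in group 12, so the d-electron count is 12 − 2 = 10.
Coordination number: 3.
Three ligands around a d¹⁰ centre minimise repulsion in a trigonal-planar arrangement.

trigonal planar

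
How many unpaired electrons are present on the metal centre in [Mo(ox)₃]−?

Summing ligand charges against the −1 overall charge gives an oxidation state of +5 for molybdenum.
Molybdenum is a group-6 element; Mo(V) is therefore d¹.
Counting donor atoms: 3×oxalate (bidentate) → 6 donors. Coordination number = 6.
In an octahedral field the d¹ configuration is t₂g¹e_g⁰ (only one arrangement possible), giving 1 unpaired electron.

1 unpaired electron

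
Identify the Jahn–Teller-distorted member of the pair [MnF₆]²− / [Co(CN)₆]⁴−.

[MnF₆]²−: Summing ligand charges against the −2 overall charge gives an oxidation state of +4 for manganese. Manganese is a group-7 element; Mn(IV) is therefore d³. The d³ configuration leaves the e_g set evenly filled (or empty) — no strong Jahn–Teller driving force.
[Co(CN)₆]⁴−: Each cyanide is −1; balancing the −4 overall charge requires Co(II). Group 9 minus oxidation state 2 gives a d⁷ configuration. Cyanide is a strong-field ligand (high in the spectrochemical series) for a first-row metal, so the complex is low-spin. The t₂g⁶e_g¹ (low-spin) configuration has an unevenly filled e_g set; the Jahn–Teller theorem predicts a tetragonal distortion (typically axial elongation) to lift the degeneracy.

[Co(CN)₆]⁴−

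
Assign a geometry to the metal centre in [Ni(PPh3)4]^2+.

square planar

Triphenylphosphine is neutral; balancing the +2 overall charge requires Ni(II).
Nickel is a group-10 element; Ni(II) is therefore d⁸.
With 4 monodentate ligands the coordination number is 4.
Triphenylphosphine is a strong-field ligand (high in the spectrochemical series).
A 3d d⁸ ion with strong-field ligands gains enough CFSE to favour square planar over tetrahedral.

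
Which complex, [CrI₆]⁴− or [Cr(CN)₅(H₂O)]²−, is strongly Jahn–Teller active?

[CrI₆]⁴−

[CrI₆]⁴−: Summing ligand charges against the −4 overall charge gives an oxidation state of +2 for chromium. Cr sits in group 6, so the d-electron count is 6 − 2 = 4. Iodide is a weak-field ligand for a first-row metal, so the complex is high-spin. The t₂g³e_g¹ (high-spin) configuration has an unevenly filled e_g set; the Jahn–Teller theorem predicts a tetragonal distortion (typically axial elongation) to lift the degeneracy.
[Cr(CN)₅(H₂O)]²−: Each cyanide is −1; water is neutral; balancing the −2 overall charge requires Cr(III). Cr sits in group 6, so the d-electron count is 6 − 3 = 3. The d³ configuration leaves the e_g set evenly filled (or empty) — no strong Jahn–Teller driving force.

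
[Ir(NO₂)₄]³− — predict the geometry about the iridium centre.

square planar

Each nitro (N-bound nitrite) is −1; balancing the −3 overall charge requires Ir(I).
Group 9 minus oxidation state 1 gives a d⁸ configuration.
Coordination number: 4.
A 5d d⁸ ion has a large crystal-field splitting; square planar leaves the high-energy d_{x²−y²} orbital empty and maximises CFSE.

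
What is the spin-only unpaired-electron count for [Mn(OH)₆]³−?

Ligand charges: each hydroxide is −1. With an overall charge of −3 the manganese centre must be in the +3 oxidation state.
Manganese is a group-7 element; Mn(III) is therefore d⁴.
The spin state decides the count: Hydroxide is a weak-field ligand for a first-row metal, so the complex is high-spin.
An octahedral high-spin d⁴ ion is t₂g³e_g¹, giving 4 unpaired electrons.

4 unpaired electrons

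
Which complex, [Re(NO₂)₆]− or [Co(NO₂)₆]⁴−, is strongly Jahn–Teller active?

[Re(NO₂)₆]−: Ligand charges: each nitro (N-bound nitrite) is −1. With an overall charge of −1 the rhenium centre must be in the +5 oxidation state. Re sits in group 7, so the d-electron count is 7 − 5 = 2. The d² configuration leaves the e_g set evenly filled (or empty) — no strong Jahn–Teller driving force.
[Co(NO₂)₆]⁴−: Summing ligand charges against the −4 overall charge gives an oxidation state of +2 for cobalt. Co sits in group 9, so the d-electron count is 9 − 2 = 7. Nitro (N-bound nitrite) is a strong-field ligand (high in the spectrochemical series) for a first-row metal, so the complex is low-spin. The t₂g⁶e_g¹ (low-spin) configuration has an unevenly filled e_g set; the Jahn–Teller theorem predicts a tetragonal distortion (typically axial elongation) to lift the degeneracy.

[Co(NO₂)₆]⁴−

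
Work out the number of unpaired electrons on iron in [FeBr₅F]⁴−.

4

Summing ligand charges against the −4 overall charge gives an oxidation state of +2 for iron.
Group 8 minus oxidation state 2 gives a d⁶ configuration.
The spin state decides the count: Bromide and fluoride are weak-field ligands for a first-row metal, so the complex is high-spin.
An octahedral high-spin d⁶ ion is t₂g⁴e_g², giving 4 unpaired electrons.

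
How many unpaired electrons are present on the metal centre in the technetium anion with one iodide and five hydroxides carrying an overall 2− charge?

3

Ligand charges: each iodide is −1; each hydroxide is −1. With an overall charge of −2 the technetium centre must be in the +4 oxidation state.
Technetium is a group-7 element; Tc(IV) is therefore d³.
In an octahedral field the d³ configuration is t₂g³e_g⁰ (only one arrangement possible), giving 3 unpaired electrons.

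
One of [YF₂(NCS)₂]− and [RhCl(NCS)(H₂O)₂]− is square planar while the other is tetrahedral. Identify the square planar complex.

[RhCl(NCS)(H₂O)₂]−

For [YF₂(NCS)₂]−: Summing ligand charges against the −1 overall charge gives an oxidation state of +3 for yttrium. Group 3 minus oxidation state 3 gives a d⁰ configuration. A d⁰ ion has no crystal-field stabilisation preference between square planar and tetrahedral, so four ligands adopt the sterically favoured tetrahedral geometry. → tetrahedral.
For [RhCl(NCS)(H₂O)₂]−: Ligand charges: each chloride is −1; each isothiocyanate is −1; water is neutral. With an overall charge of −1 the rhodium centre must be in the +1 oxidation state. Rhodium is a group-9 element; Rh(I) is therefore d⁸. A 4d d⁸ ion has a large crystal-field splitting; square planar leaves the high-energy d_{x²−y²} orbital empty and maximises CFSE. → square planar.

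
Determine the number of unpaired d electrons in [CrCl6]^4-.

4 unpaired electrons

Ligand charges: each chloride is −1. With an overall charge of −4 the chromium centre must be in the +2 oxidation state.
Cr sits in group 6, so the d-electron count is 6 − 2 = 4.
The spin state decides the count: Chloride is a weak-field ligand for a first-row metal, so the complex is high-spin.
An octahedral high-spin d⁴ ion is t₂g³e_g¹, giving 4 unpaired electrons.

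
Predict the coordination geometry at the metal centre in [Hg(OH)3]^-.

Summing ligand charges against the −1 overall charge gives an oxidation state of +2 for mercury.
Group 12 minus oxidation state 2 gives a d¹⁰ configuration.
Coordination number: 3.
Three ligands around a d¹⁰ centre minimise repulsion in a trigonal-planar arrangement.

trigonal planar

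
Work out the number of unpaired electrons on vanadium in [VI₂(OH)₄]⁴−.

Ligand charges: each iodide is −1; each hydroxide is −1. With an overall charge of −4 the vanadium centre must be in the +2 oxidation state.
Vanadium is a group-5 element; V(II) is therefore d³.
In an octahedral field the d³ configuration is t₂g³e_g⁰ (only one arrangement possible), giving 3 unpaired electrons.

3 unpaired electrons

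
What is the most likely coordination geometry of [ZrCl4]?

tetrahedral

Each chloride is −1; balancing the 0 overall charge requires Zr(IV).
Group 4 minus oxidation state 4 gives a d⁰ configuration.
With 4 monodentate ligands the coordination number is 4.
A d⁰ ion has no crystal-field stabilisation preference between square planar and tetrahedral, so four ligands adopt the sterically favoured tetrahedral geometry.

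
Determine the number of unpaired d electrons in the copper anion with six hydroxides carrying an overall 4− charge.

1

Ligand charges: each hydroxide is −1. With an overall charge of −4 the copper centre must be in the +2 oxidation state.
Cu sits in group 11, so the d-electron count is 11 − 2 = 9.
In an octahedral field the d⁹ configuration is t₂g⁶e_g³ (only one arrangement possible), giving 1 unpaired electron.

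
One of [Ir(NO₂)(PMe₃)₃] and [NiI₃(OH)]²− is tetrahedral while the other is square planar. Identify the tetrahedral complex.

For [Ir(NO₂)(PMe₃)₃]: Each nitro (N-bound nitrite) is −1; trimethylphosphine is neutral; balancing the 0 overall charge requires Ir(I). Ir sits in group 9, so the d-electron count is 9 − 1 = 8. A 5d d⁸ ion has a large crystal-field splitting; square planar leaves the high-energy d_{x²−y²} orbital empty and maximises CFSE. → square planar.
For [NiI₃(OH)]²−: Summing ligand charges against the −2 overall charge gives an oxidation state of +2 for nickel. Group 10 minus oxidation state 2 gives a d⁸ configuration. Hydroxide and iodide are weak-field ligands. With weak-field ligands the CFSE gain from square planar is small, so a 3d d⁸ ion takes the sterically preferred tetrahedral geometry. → tetrahedral.

[NiI₃(OH)]²−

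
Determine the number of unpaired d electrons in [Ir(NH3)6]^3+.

0

Ligand charges: ammonia is neutral. With an overall charge of +3 the iridium centre must be in the +3 oxidation state.
Group 9 minus oxidation state 3 gives a d⁶ configuration.
The spin state decides the count: a 5d ion has a large Δₒ and is invariably low-spin.
An octahedral low-spin d⁶ ion is t₂g⁶e_g⁰, giving 0 unpaired electrons.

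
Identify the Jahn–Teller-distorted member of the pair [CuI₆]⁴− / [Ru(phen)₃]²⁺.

[CuI₆]⁴−

[CuI₆]⁴−: Summing ligand charges against the −4 overall charge gives an oxidation state of +2 for copper. Group 11 minus oxidation state 2 gives a d⁹ configuration. The t₂g⁶e_g³ configuration has an unevenly filled e_g set; the Jahn–Teller theorem predicts a tetragonal distortion (typically axial elongation) to lift the degeneracy.
[Ru(phen)₃]²⁺: Summing ligand charges against the +2 overall charge gives an oxidation state of +2 for ruthenium. Ruthenium is a group-8 element; Ru(II) is therefore d⁶. A 4d ion has a large Δₒ and is invariably low-spin. The d⁶ configuration leaves the e_g set evenly filled (or empty) — no strong Jahn–Teller driving force.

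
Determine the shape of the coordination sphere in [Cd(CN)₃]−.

trigonal planar

Ligand charges: each cyanide is −1. With an overall charge of −1 the cadmium centre must be in the +2 oxidation state.
Cadmium is a group-12 element; Cd(II) is therefore d¹⁰.
With 3 monodentate ligands the coordination number is 3.
Three ligands around a d¹⁰ centre minimise repulsion in a trigonal-planar arrangement.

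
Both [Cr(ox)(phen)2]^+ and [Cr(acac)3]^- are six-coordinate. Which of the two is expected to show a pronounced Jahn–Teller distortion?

[Cr(acac)3]^-

[Cr(ox)(phen)2]^+: Summing ligand charges against the +1 overall charge gives an oxidation state of +3 for chromium. Group 6 minus oxidation state 3 gives a d³ configuration. The d³ configuration leaves the e_g set evenly filled (or empty) — no strong Jahn–Teller driving force.
[Cr(acac)3]^-: Ligand charges: each acetylacetonate is −1. With an overall charge of −1 the chromium centre must be in the +2 oxidation state. Cr sits in group 6, so the d-electron count is 6 − 2 = 4. Acetylacetonate is a weak-field ligand for a first-row metal, so the complex is high-spin. The t₂g³e_g¹ (high-spin) configuration has an unevenly filled e_g set; the Jahn–Teller theorem predicts a tetragonal distortion (typically axial elongation) to lift the degeneracy.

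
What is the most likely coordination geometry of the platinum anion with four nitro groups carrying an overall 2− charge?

Ligand charges: each nitro (N-bound nitrite) is −1. With an overall charge of −2 the platinum centre must be in the +2 oxidation state.
Pt sits in group 10, so the d-electron count is 10 − 2 = 8.
Coordination number: 4.
A 5d d⁸ ion has a large crystal-field splitting; square planar leaves the high-energy d_{x²−y²} orbital empty and maximises CFSE.

square planar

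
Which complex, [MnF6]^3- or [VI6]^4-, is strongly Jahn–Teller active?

[MnF6]^3-: Each fluoride is −1; balancing the −3 overall charge requires Mn(III). Manganese is a group-7 element; Mn(III) is therefore d⁴. Fluoride is a weak-field ligand for a first-row metal, so the complex is high-spin. The t₂g³e_g¹ (high-spin) configuration has an unevenly filled e_g set; the Jahn–Teller theorem predicts a tetragonal distortion (typically axial elongation) to lift the degeneracy.
[VI6]^4-: Each iodide is −1; balancing the −4 overall charge requires V(II). V sits in group 5, so the d-electron count is 5 − 2 = 3. The d³ configuration leaves the e_g set evenly filled (or empty) — no strong Jahn–Teller driving force.

[MnF6]^3-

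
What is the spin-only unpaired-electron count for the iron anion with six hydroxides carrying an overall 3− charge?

5

Summing ligand charges against the −3 overall charge gives an oxidation state of +3 for iron.
Iron is a group-8 element; Fe(III) is therefore d⁵.
The spin state decides the count: Hydroxide is a weak-field ligand for a first-row metal, so the complex is high-spin.
An octahedral high-spin d⁵ ion is t₂g³e_g², giving 5 unpaired electrons.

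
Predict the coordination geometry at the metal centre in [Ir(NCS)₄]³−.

square planar

Each isothiocyanate is −1; balancing the −3 overall charge requires Ir(I).
Group 9 minus oxidation state 1 gives a d⁸ configuration.
With 4 monodentate ligands the coordination number is 4.
A 5d d⁸ ion has a large crystal-field splitting; square planar leaves the high-energy d_{x²−y²} orbital empty and maximises CFSE.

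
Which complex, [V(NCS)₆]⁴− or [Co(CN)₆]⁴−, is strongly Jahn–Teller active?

[Co(CN)₆]⁴−

[V(NCS)₆]⁴−: Summing ligand charges against the −4 overall charge gives an oxidation state of +2 for vanadium. Vanadium is a group-5 element; V(II) is therefore d³. The d³ configuration leaves the e_g set evenly filled (or empty) — no strong Jahn–Teller driving force.
[Co(CN)₆]⁴−: Summing ligand charges against the −4 overall charge gives an oxidation state of +2 for cobalt. Co sits in group 9, so the d-electron count is 9 − 2 = 7. Cyanide is a strong-field ligand (high in the spectrochemical series) for a first-row metal, so the complex is low-spin. The t₂g⁶e_g¹ (low-spin) configuration has an unevenly filled e_g set; the Jahn–Teller theorem predicts a tetragonal distortion (typically axial elongation) to lift the degeneracy.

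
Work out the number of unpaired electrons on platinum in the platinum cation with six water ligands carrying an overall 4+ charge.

Water is neutral; balancing the +4 overall charge requires Pt(IV).
Pt sits in group 10, so the d-electron count is 10 − 4 = 6.
The spin state decides the count: a 5d ion has a large Δₒ and is invariably low-spin.
An octahedral low-spin d⁶ ion is t₂g⁶e_g⁰, giving 0 unpaired electrons.

0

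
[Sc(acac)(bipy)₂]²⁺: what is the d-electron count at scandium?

d0

Ligand charges: each acetylacetonate is −1; 2,2′-bipyridine is neutral. With an overall charge of +2 the scandium centre must be in the +3 oxidation state.
Group 3 minus oxidation state 3 gives a d⁰ configuration.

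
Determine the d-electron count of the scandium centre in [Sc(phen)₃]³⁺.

d⁰

1,10-phenanthroline is neutral; balancing the +3 overall charge requires Sc(III).
Scandium is a group-3 element; Sc(III) is therefore d⁰.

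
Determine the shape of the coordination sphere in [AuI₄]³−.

tetrahedral

Each iodide is −1; balancing the −3 overall charge requires Au(I).
Au sits in group 11, so the d-electron count is 11 − 1 = 10.
With 4 monodentate ligands the coordination number is 4.
A d¹⁰ ion has no crystal-field stabilisation preference between square planar and tetrahedral, so four ligands adopt the sterically favoured tetrahedral geometry.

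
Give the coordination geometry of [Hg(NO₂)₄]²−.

tetrahedral

Each nitro (N-bound nitrite) is −1; balancing the −2 overall charge requires Hg(II).
Hg sits in group 12, so the d-electron count is 12 − 2 = 10.
With 4 monodentate ligands the coordination number is 4.
A d¹⁰ ion has no crystal-field stabilisation preference between square planar and tetrahedral, so four ligands adopt the sterically favoured tetrahedral geometry.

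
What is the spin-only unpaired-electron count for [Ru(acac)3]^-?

0 unpaired electrons

Summing ligand charges against the −1 overall charge gives an oxidation state of +2 for ruthenium.
Ruthenium is a group-8 element; Ru(II) is therefore d⁶.
Counting donor atoms: 3×acetylacetonate (bidentate) → 6 donors. Coordination number = 6.
The spin state decides the count: a 4d ion has a large Δₒ and is invariably low-spin.
An octahedral low-spin d⁶ ion is t₂g⁶e_g⁰, giving 0 unpaired electrons.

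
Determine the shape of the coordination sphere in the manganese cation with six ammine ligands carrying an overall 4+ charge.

octahedral

Ligand charges: ammonia is neutral. With an overall charge of +4 the manganese centre must be in the +4 oxidation state.
Group 7 minus oxidation state 4 gives a d³ configuration.
Coordination number: 6.
Six donors around a single metal centre give an octahedral coordination sphere.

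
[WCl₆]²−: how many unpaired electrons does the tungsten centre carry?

Each chloride is −1; balancing the −2 overall charge requires W(IV).
Group 6 minus oxidation state 4 gives a d² configuration.
In an octahedral field the d² configuration is t₂g²e_g⁰ (only one arrangement possible), giving 2 unpaired electrons.

2 unpaired electrons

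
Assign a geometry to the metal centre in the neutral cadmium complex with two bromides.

linear

Ligand charges: each bromide is −1. With an overall charge of 0 the cadmium centre must be in the +2 oxidation state.
Group 12 minus oxidation state 2 gives a d¹⁰ configuration.
With 2 monodentate ligands the coordination number is 2.
A d¹⁰ ion with only two ligands adopts a linear arrangement (sp hybridisation; no CFSE preference).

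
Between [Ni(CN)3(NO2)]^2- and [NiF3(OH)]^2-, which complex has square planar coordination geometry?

For [Ni(CN)3(NO2)]^2-: Each cyanide is −1; each nitro (N-bound nitrite) is −1; balancing the −2 overall charge requires Ni(II). Nickel is a group-10 element; Ni(II) is therefore d⁸. Cyanide and nitro (N-bound nitrite) are strong-field ligands (high in the spectrochemical series). A 3d d⁸ ion with strong-field ligands gains enough CFSE to favour square planar over tetrahedral. → square planar.
For [NiF3(OH)]^2-: Ligand charges: each fluoride is −1; each hydroxide is −1. With an overall charge of −2 the nickel centre must be in the +2 oxidation state. Group 10 minus oxidation state 2 gives a d⁸ configuration. Fluoride and hydroxide are weak-field ligands. With weak-field ligands the CFSE gain from square planar is small, so a 3d d⁸ ion takes the sterically preferred tetrahedral geometry. → tetrahedral.

[Ni(CN)3(NO2)]^2-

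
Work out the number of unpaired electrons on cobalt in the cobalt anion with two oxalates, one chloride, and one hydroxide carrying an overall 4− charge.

Each oxalate is −2; each chloride is −1; each hydroxide is −1; balancing the −4 overall charge requires Co(II).
Group 9 minus oxidation state 2 gives a d⁷ configuration.
Counting donor atoms: 2×oxalate (bidentate) → 4 donors; 1×chloride (monodentate) → 1 donor; 1×hydroxide (monodentate) → 1 donor. Coordination number = 6.
The spin state decides the count: Chloride, hydroxide, and oxalate are weak-field ligands for a first-row metal, so the complex is high-spin.
An octahedral high-spin d⁷ ion is t₂g⁵e_g², giving 3 unpaired electrons.

3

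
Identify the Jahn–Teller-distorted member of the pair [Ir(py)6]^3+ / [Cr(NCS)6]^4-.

[Cr(NCS)6]^4-

[Ir(py)6]^3+: Pyridine is neutral; balancing the +3 overall charge requires Ir(III). Ir sits in group 9, so the d-electron count is 9 − 3 = 6. A 5d ion has a large Δₒ and is invariably low-spin. The d⁶ configuration leaves the e_g set evenly filled (or empty) — no strong Jahn–Teller driving force.
[Cr(NCS)6]^4-: Ligand charges: each isothiocyanate is −1. With an overall charge of −4 the chromium centre must be in the +2 oxidation state. Cr sits in group 6, so the d-electron count is 6 − 2 = 4. Isothiocyanate is a weak-field ligand for a first-row metal, so the complex is high-spin. The t₂g³e_g¹ (high-spin) configuration has an unevenly filled e_g set; the Jahn–Teller theorem predicts a tetragonal distortion (typically axial elongation) to lift the degeneracy.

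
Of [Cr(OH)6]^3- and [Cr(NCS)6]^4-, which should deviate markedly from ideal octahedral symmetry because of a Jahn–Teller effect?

[Cr(OH)6]^3-: Ligand charges: each hydroxide is −1. With an overall charge of −3 the chromium centre must be in the +3 oxidation state. Cr sits in group 6, so the d-electron count is 6 − 3 = 3. The d³ configuration leaves the e_g set evenly filled (or empty) — no strong Jahn–Teller driving force.
[Cr(NCS)6]^4-: Ligand charges: each isothiocyanate is −1. With an overall charge of −4 the chromium centre must be in the +2 oxidation state. Chromium is a group-6 element; Cr(II) is therefore d⁴. Isothiocyanate is a weak-field ligand for a first-row metal, so the complex is high-spin. The t₂g³e_g¹ (high-spin) configuration has an unevenly filled e_g set; the Jahn–Teller theorem predicts a tetragonal distortion (typically axial elongation) to lift the degeneracy.

[Cr(NCS)6]^4-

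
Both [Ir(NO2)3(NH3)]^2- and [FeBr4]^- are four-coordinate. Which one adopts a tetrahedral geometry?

[FeBr4]^-

For [Ir(NO2)3(NH3)]^2-: Summing ligand charges against the −2 overall charge gives an oxidation state of +1 for iridium. Ir sits in group 9, so the d-electron count is 9 − 1 = 8. A 5d d⁸ ion has a large crystal-field splitting; square planar leaves the high-energy d_{x²−y²} orbital empty and maximises CFSE. → square planar.
For [FeBr4]^-: Each bromide is −1; balancing the −1 overall charge requires Fe(III). Iron is a group-8 element; Fe(III) is therefore d⁵. A high-spin d⁵ ion has zero CFSE in either geometry, so four ligands adopt the sterically favoured tetrahedral geometry. → tetrahedral.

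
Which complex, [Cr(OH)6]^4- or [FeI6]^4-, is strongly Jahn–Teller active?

[Cr(OH)6]^4-: Each hydroxide is −1; balancing the −4 overall charge requires Cr(II). Chromium is a group-6 element; Cr(II) is therefore d⁴. Hydroxide is a weak-field ligand for a first-row metal, so the complex is high-spin. The t₂g³e_g¹ (high-spin) configuration has an unevenly filled e_g set; the Jahn–Teller theorem predicts a tetragonal distortion (typically axial elongation) to lift the degeneracy.
[FeI6]^4-: Summing ligand charges against the −4 overall charge gives an oxidation state of +2 for iron. Group 8 minus oxidation state 2 gives a d⁶ configuration. Iodide is a weak-field ligand for a first-row metal, so the complex is high-spin. The d⁶ configuration leaves the e_g set evenly filled (or empty) — no strong Jahn–Teller driving force.

[Cr(OH)6]^4-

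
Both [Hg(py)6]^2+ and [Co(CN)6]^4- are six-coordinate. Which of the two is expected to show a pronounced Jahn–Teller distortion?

[Co(CN)6]^4-

[Hg(py)6]^2+: Ligand charges: pyridine is neutral. With an overall charge of +2 the mercury centre must be in the +2 oxidation state. Mercury is a group-12 element; Hg(II) is therefore d¹⁰. The d¹⁰ configuration leaves the e_g set evenly filled (or empty) — no strong Jahn–Teller driving force.
[Co(CN)6]^4-: Summing ligand charges against the −4 overall charge gives an oxidation state of +2 for cobalt. Cobalt is a group-9 element; Co(II) is therefore d⁷. Cyanide is a strong-field ligand (high in the spectrochemical series) for a first-row metal, so the complex is low-spin. The t₂g⁶e_g¹ (low-spin) configuration has an unevenly filled e_g set; the Jahn–Teller theorem predicts a tetragonal distortion (typically axial elongation) to lift the degeneracy.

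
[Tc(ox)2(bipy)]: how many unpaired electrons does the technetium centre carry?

3

Ligand charges: each oxalate is −2; 2,2′-bipyridine is neutral. With an overall charge of 0 the technetium centre must be in the +4 oxidation state.
Technetium is a group-7 element; Tc(IV) is therefore d³.
Counting donor atoms: 2×oxalate (bidentate) → 4 donors; 1×2,2′-bipyridine (bidentate) → 2 donors. Coordination number = 6.
In an octahedral field the d³ configuration is t₂g³e_g⁰ (only one arrangement possible), giving 3 unpaired electrons.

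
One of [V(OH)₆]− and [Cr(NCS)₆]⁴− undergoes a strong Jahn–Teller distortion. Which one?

[Cr(NCS)₆]⁴−

[V(OH)₆]−: Summing ligand charges against the −1 overall charge gives an oxidation state of +5 for vanadium. Vanadium is a group-5 element; V(V) is therefore d⁰. The d⁰ configuration leaves the e_g set evenly filled (or empty) — no strong Jahn–Teller driving force.
[Cr(NCS)₆]⁴−: Ligand charges: each isothiocyanate is −1. With an overall charge of −4 the chromium centre must be in the +2 oxidation state. Group 6 minus oxidation state 2 gives a d⁴ configuration. Isothiocyanate is a weak-field ligand for a first-row metal, so the complex is high-spin. The t₂g³e_g¹ (high-spin) configuration has an unevenly filled e_g set; the Jahn–Teller theorem predicts a tetragonal distortion (typically axial elongation) to lift the degeneracy.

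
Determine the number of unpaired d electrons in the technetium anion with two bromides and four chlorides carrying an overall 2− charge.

Each bromide is −1; each chloride is −1; balancing the −2 overall charge requires Tc(IV).
Technetium is a group-7 element; Tc(IV) is therefore d³.
In an octahedral field the d³ configuration is t₂g³e_g⁰ (only one arrangement possible), giving 3 unpaired electrons.

3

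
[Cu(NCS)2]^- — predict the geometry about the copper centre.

linear

Summing ligand charges against the −1 overall charge gives an oxidation state of +1 for copper.
Copper is a group-11 element; Cu(I) is therefore d¹⁰.
With 2 monodentate ligands the coordination number is 2.
A d¹⁰ ion with only two ligands adopts a linear arrangement (sp hybridisation; no CFSE preference).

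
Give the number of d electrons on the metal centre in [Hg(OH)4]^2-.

d10

Summing ligand charges against the −2 overall charge gives an oxidation state of +2 for mercury.
Hg sits in group 12, so the d-electron count is 12 − 2 = 10.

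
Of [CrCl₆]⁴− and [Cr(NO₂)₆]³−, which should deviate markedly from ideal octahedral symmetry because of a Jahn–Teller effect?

[CrCl₆]⁴−

[CrCl₆]⁴−: Ligand charges: each chloride is −1. With an overall charge of −4 the chromium centre must be in the +2 oxidation state. Group 6 minus oxidation state 2 gives a d⁴ configuration. Chloride is a weak-field ligand for a first-row metal, so the complex is high-spin. The t₂g³e_g¹ (high-spin) configuration has an unevenly filled e_g set; the Jahn–Teller theorem predicts a tetragonal distortion (typically axial elongation) to lift the degeneracy.
[Cr(NO₂)₆]³−: Each nitro (N-bound nitrite) is −1; balancing the −3 overall charge requires Cr(III). Group 6 minus oxidation state 3 gives a d³ configuration. The d³ configuration leaves the e_g set evenly filled (or empty) — no strong Jahn–Teller driving force.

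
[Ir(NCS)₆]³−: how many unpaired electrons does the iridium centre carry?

Each isothiocyanate is −1; balancing the −3 overall charge requires Ir(III).
Ir sits in group 9, so the d-electron count is 9 − 3 = 6.
The spin state decides the count: a 5d ion has a large Δₒ and is invariably low-spin.
An octahedral low-spin d⁶ ion is t₂g⁶e_g⁰, giving 0 unpaired electrons.

0 unpaired electrons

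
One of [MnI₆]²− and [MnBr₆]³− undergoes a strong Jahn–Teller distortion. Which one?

[MnI₆]²−: Each iodide is −1; balancing the −2 overall charge requires Mn(IV). Mn sits in group 7, so the d-electron count is 7 − 4 = 3. The d³ configuration leaves the e_g set evenly filled (or empty) — no strong Jahn–Teller driving force.
[MnBr₆]³−: Each bromide is −1; balancing the −3 overall charge requires Mn(III). Group 7 minus oxidation state 3 gives a d⁴ configuration. Bromide is a weak-field ligand for a first-row metal, so the complex is high-spin. The t₂g³e_g¹ (high-spin) configuration has an unevenly filled e_g set; the Jahn–Teller theorem predicts a tetragonal distortion (typically axial elongation) to lift the degeneracy.

[MnBr₆]³−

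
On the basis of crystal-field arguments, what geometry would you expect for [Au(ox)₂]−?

square planar

Summing ligand charges against the −1 overall charge gives an oxidation state of +3 for gold.
Gold is a group-11 element; Au(III) is therefore d⁸.
Counting donor atoms: 2×oxalate (bidentate) → 4 donors. Coordination number = 4.
A 5d d⁸ ion has a large crystal-field splitting; square planar leaves the high-energy d_{x²−y²} orbital empty and maximises CFSE.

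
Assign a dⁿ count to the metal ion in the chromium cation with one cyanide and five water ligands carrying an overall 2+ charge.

d³

Each cyanide is −1; water is neutral; balancing the +2 overall charge requires Cr(III).
Group 6 minus oxidation state 3 gives a d³ configuration.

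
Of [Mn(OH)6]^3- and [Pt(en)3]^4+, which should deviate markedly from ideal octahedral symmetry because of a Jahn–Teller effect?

[Mn(OH)6]^3-: Ligand charges: each hydroxide is −1. With an overall charge of −3 the manganese centre must be in the +3 oxidation state. Mn sits in group 7, so the d-electron count is 7 − 3 = 4. Hydroxide is a weak-field ligand for a first-row metal, so the complex is high-spin. The t₂g³e_g¹ (high-spin) configuration has an unevenly filled e_g set; the Jahn–Teller theorem predicts a tetragonal distortion (typically axial elongation) to lift the degeneracy.
[Pt(en)3]^4+: Summing ligand charges against the +4 overall charge gives an oxidation state of +4 for platinum. Group 10 minus oxidation state 4 gives a d⁶ configuration. A 5d ion has a large Δₒ and is invariably low-spin. The d⁶ configuration leaves the e_g set evenly filled (or empty) — no strong Jahn–Teller driving force.

[Mn(OH)6]^3-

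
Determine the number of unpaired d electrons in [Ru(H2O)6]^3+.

Ligand charges: water is neutral. With an overall charge of +3 the ruthenium centre must be in the +3 oxidation state.
Ruthenium is a group-8 element; Ru(III) is therefore d⁵.
The spin state decides the count: a 4d ion has a large Δₒ and is invariably low-spin.
An octahedral low-spin d⁵ ion is t₂g⁵e_g⁰, giving 1 unpaired electron.

1 unpaired electron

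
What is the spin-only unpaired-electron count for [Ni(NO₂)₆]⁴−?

2 unpaired electrons

Each nitro (N-bound nitrite) is −1; balancing the −4 overall charge requires Ni(II).
Ni sits in group 10, so the d-electron count is 10 − 2 = 8.
In an octahedral field the d⁸ configuration is t₂g⁶e_g² (only one arrangement possible), giving 2 unpaired electrons.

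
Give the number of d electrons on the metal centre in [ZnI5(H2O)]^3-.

d10

Summing ligand charges against the −3 overall charge gives an oxidation state of +2 for zinc.
Zn sits in group 12, so the d-electron count is 12 − 2 = 10.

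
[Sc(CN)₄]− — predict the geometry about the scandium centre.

tetrahedral

Ligand charges: each cyanide is −1. With an overall charge of −1 the scandium centre must be in the +3 oxidation state.
Scandium is a group-3 element; Sc(III) is therefore d⁰.
Coordination number: 4.
A d⁰ ion has no crystal-field stabilisation preference between square planar and tetrahedral, so four ligands adopt the sterically favoured tetrahedral geometry.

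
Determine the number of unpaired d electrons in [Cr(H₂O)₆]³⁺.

3

Summing ligand charges against the +3 overall charge gives an oxidation state of +3 for chromium.
Group 6 minus oxidation state 3 gives a d³ configuration.
In an octahedral field the d³ configuration is t₂g³e_g⁰ (only one arrangement possible), giving 3 unpaired electrons.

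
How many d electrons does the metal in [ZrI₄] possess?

Summing ligand charges against the 0 overall charge gives an oxidation state of +4 for zirconium.
Group 4 minus oxidation state 4 gives a d⁰ configuration.

d0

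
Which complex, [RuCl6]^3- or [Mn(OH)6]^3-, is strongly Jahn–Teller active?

[Mn(OH)6]^3-

[RuCl6]^3-: Summing ligand charges against the −3 overall charge gives an oxidation state of +3 for ruthenium. Group 8 minus oxidation state 3 gives a d⁵ configuration. A 4d ion has a large Δₒ and is invariably low-spin. The d⁵ configuration leaves the e_g set evenly filled (or empty) — no strong Jahn–Teller driving force.
[Mn(OH)6]^3-: Each hydroxide is −1; balancing the −3 overall charge requires Mn(III). Manganese is a group-7 element; Mn(III) is therefore d⁴. Hydroxide is a weak-field ligand for a first-row metal, so the complex is high-spin. The t₂g³e_g¹ (high-spin) configuration has an unevenly filled e_g set; the Jahn–Teller theorem predicts a tetragonal distortion (typically axial elongation) to lift the degeneracy.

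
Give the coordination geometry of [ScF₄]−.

Each fluoride is −1; balancing the −1 overall charge requires Sc(III).
Sc sits in group 3, so the d-electron count is 3 − 3 = 0.
Coordination number: 4.
A d⁰ ion has no crystal-field stabilisation preference between square planar and tetrahedral, so four ligands adopt the sterically favoured tetrahedral geometry.

tetrahedral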